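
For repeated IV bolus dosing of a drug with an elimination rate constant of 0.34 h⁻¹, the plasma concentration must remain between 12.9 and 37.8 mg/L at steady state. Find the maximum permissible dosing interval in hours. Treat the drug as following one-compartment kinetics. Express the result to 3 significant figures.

3.16 h

Between IV bolus doses, concentration decays as C = C₀·e^(−kτ), so C_peak/C_trough = e^(kτ).
τ_max = ln(C_peak/C_trough) / k = ln(37.8/12.9) / 0.3400 = 1.075 / 0.3400 = 3.162 h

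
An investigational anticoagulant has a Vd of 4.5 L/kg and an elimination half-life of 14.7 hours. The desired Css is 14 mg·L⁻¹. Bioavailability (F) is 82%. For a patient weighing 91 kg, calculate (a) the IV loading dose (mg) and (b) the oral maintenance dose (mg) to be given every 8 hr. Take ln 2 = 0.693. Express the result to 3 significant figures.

(a) 5730 mg; (b) 2640 mg

Total Vd = 4.5 × 91 = 409.5 L
LD = Vd × C = 409.5 × 14 = 5733 mg
CL = 0.693 × Vd / t½ = 0.693 × 409.5 / 14.7 = 19.31 L/h
D = CL × Css × τ / F = 19.31 × 14 × 8 / 0.82 = 2637 mg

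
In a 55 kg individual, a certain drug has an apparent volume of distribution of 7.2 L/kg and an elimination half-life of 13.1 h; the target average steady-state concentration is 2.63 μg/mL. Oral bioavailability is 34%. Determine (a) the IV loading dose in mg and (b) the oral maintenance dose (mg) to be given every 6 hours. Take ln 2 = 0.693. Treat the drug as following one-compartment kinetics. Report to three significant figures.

(a) 1040 mg; (b) 972 mg

Total Vd = 7.2 × 55 = 396.0 L
LD = Vd × C = 396.0 × 2.63 = 1041 mg
CL = 0.693 × Vd / t½ = 0.693 × 396.0 / 13.1 = 20.95 L/h
D = CL × Css × τ / F = 20.95 × 2.63 × 6 / 0.34 = 972.3 mg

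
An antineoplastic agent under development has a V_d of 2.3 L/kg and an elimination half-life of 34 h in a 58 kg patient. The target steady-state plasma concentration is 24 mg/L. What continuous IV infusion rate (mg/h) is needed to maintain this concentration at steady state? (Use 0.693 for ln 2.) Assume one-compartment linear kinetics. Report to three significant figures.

65.3 mg/h

Vd = 2.3 L/kg × 58 kg = 133.4 L
CL = 0.693 × Vd / t½ = 0.693 × 133.4 / 34 = 2.719 L/h
Infusion rate = CL × Css = 2.719 × 24 = 65.26 mg/h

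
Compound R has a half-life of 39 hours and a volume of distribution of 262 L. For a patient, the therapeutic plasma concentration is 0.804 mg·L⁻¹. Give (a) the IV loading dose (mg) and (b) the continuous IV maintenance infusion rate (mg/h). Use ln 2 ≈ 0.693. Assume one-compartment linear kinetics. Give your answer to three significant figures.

LD = Vd × C = 262.0 × 0.804 = 210.6 mg
CL = 0.693 × Vd / t½ = 0.693 × 262.0 / 39 = 4.656 L/h
Infusion rate = CL × Css = 4.656 × 0.804 = 3.743 mg/h

(a) 211 mg; (b) 3.74 mg/h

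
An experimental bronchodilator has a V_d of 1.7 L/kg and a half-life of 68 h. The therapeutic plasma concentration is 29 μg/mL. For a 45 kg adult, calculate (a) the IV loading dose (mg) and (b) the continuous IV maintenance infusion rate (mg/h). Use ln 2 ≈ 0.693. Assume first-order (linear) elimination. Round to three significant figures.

Vd = 1.7 L/kg × 45 kg = 76.50 L
LD = Vd × C = 76.50 × 29 = 2219 mg
CL = 0.693 × Vd / t½ = 0.693 × 76.50 / 68 = 0.7796 L/h
Infusion rate = CL × Css = 0.7796 × 29 = 22.61 mg/h

(a) 2220 mg; (b) 22.6 mg/h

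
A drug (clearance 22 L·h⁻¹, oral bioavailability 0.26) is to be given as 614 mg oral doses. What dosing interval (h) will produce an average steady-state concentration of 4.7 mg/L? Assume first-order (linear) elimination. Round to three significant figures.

1.54 h

F·D/τ = CL·Css → τ = F·D / (CL·Css).
τ = 0.26 × 614 / (22 × 4.7) = 1.544 h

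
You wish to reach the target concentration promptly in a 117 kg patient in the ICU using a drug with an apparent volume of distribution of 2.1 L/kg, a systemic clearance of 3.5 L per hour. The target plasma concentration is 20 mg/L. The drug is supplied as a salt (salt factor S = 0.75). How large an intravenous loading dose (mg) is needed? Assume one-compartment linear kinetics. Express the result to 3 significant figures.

6550 mg

Vd(total) = 117 kg × 2.1 L/kg = 245.7 L
LD = Vd × C / S = 245.7 × 20.00 / 0.75 = 6552 mg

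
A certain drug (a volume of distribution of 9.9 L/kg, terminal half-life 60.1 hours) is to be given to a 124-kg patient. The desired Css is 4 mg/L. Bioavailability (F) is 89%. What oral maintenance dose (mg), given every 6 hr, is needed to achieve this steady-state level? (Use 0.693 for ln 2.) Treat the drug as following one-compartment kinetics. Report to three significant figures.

382 mg

Vd = 9.9 L/kg × 124 kg = 1228 L
CL = ln 2 · Vd / t½ = 0.693 × 1228 / 60.1 = 14.16 L/h
D = CL × Css × τ / F = 14.16 × 4 × 6 / 0.89 = 381.8 mg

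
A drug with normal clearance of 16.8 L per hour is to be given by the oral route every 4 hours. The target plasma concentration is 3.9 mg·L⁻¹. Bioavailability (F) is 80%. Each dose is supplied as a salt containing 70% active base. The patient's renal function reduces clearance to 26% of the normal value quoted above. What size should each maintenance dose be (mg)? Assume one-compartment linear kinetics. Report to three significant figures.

Patient clearance = 0.26 × 16.80 = 4.368 L/h
D = CL × Css × τ / F / S = 4.368 × 3.9 × 4 / 0.8 / 0.7 = 121.7 mg

122 mg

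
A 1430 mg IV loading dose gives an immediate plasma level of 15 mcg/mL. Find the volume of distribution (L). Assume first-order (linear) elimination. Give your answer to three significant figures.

Immediately after an IV bolus, C₀ = Dose / Vd, so Vd = Dose / C₀.
Vd = 1430 / 15 = 95.33 L

95.3 L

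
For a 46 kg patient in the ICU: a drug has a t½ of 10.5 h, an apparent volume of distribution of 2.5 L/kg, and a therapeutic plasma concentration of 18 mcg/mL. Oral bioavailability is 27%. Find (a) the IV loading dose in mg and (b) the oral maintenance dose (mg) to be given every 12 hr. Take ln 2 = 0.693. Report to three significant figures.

(a) 2070 mg; (b) 6070 mg

Total Vd = 2.5 × 46 = 115.0 L
LD = Vd × C = 115.0 × 18 = 2070 mg
CL = 0.693 × Vd / t½ = 0.693 × 115.0 / 10.5 = 7.590 L/h
D = CL × Css × τ / F = 7.590 × 18 × 12 / 0.27 = 6072 mg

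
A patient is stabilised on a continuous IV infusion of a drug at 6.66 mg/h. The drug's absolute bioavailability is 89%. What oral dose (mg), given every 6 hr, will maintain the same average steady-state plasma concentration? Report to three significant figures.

44.9 mg

To maintain the same Css, the systemic dosing rate must be unchanged: F·D/τ = infusion rate.
D = rate × τ / F = 6.66 × 6 / 0.89 = 44.90 mg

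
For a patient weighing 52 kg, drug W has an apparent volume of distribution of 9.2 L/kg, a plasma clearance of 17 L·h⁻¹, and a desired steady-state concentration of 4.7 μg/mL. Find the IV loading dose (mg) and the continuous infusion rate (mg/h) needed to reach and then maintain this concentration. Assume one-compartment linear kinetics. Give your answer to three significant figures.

Vd = 9.2 L/kg × 52 kg = 478.4 L
Loading: fill Vd to C_target → 478.4 L × 4.7 mg/L = 2248 mg
Maintenance: replace elimination → rate = CL × Css = 17.00 × 4.7 = 79.90 mg/h

(a) 2250 mg; (b) 79.9 mg/h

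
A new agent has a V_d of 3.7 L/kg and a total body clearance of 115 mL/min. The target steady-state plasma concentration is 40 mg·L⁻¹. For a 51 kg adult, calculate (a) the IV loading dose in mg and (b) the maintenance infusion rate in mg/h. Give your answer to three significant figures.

(a) 7550 mg; (b) 276 mg/h

Total Vd = 3.7 × 51 = 188.7 L
LD = Vd · C_target = 188.7 × 40 = 7548 mg
CL = 115 mL/min = 115 × 0.06 = 6.900 L/h
Maintenance infusion rate = CL × Css = 6.900 × 40 = 276.0 mg/h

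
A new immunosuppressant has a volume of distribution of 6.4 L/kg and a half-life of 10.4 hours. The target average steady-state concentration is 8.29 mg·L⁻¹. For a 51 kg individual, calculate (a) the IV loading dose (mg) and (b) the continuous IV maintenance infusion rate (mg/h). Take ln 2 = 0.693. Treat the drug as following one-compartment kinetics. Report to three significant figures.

(a) 2710 mg; (b) 180 mg/h

Vd = 6.4 L/kg × 51 kg = 326.4 L
LD = Vd × C = 326.4 × 8.29 = 2706 mg
CL = 0.693 × Vd / t½ = 0.693 × 326.4 / 10.4 = 21.75 L/h
Infusion rate = CL × Css = 21.75 × 8.29 = 180.3 mg/h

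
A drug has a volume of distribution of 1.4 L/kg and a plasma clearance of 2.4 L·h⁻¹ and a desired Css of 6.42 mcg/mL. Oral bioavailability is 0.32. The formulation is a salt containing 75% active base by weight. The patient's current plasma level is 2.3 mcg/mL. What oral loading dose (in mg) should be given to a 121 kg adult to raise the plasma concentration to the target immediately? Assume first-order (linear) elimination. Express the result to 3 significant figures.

2910 mg

Total Vd = 1.4 × 121 = 169.4 L
Concentration deficit ΔC = 6.42 − 2.3 = 4.120 mg/L
LD = Vd × ΔC / F / S = 169.4 × 4.120 / 0.32 / 0.75 = 2908 mg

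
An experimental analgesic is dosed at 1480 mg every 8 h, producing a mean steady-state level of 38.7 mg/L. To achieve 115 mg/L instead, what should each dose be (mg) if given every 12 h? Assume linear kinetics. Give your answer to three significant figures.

For first-order elimination, Css ∝ F·D/(CL·τ); F and CL are unchanged, so Css ∝ D/τ.
D₂ = D₁ × (Css,target / Css,current) × (τ₂/τ₁) = 1480 × (115/38.7) × (12/8) = 6597 mg

6600 mg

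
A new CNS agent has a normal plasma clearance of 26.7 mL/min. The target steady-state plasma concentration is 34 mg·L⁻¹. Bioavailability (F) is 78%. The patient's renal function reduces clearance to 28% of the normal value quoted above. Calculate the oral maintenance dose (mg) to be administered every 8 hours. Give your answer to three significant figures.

CL = 26.7 mL/min × 60/1000 = 1.602 L/h
Patient clearance = 0.28 × 1.602 = 0.4486 L/h
D = CL × Css × τ / F = 0.4486 × 34 × 8 / 0.78 = 156.4 mg

156 mg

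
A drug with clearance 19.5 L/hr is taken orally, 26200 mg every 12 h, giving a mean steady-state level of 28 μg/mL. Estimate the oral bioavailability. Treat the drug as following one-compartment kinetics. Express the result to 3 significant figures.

F·D/τ = CL·Css at steady state → F = CL·Css·τ / D.
F = 19.5 × 28 × 12 / 26200 = 0.250

0.250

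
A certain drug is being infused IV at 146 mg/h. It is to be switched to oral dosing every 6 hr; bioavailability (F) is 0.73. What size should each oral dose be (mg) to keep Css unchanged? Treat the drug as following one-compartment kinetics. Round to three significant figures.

To maintain the same Css, the systemic dosing rate must be unchanged: F·D/τ = infusion rate.
D = rate × τ / F = 146 × 6 / 0.73 = 1200 mg

1200 mg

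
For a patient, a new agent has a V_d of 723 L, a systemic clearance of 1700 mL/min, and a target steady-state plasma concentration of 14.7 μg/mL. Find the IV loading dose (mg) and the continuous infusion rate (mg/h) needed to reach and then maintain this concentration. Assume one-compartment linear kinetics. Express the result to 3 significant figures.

(a) 10600 mg; (b) 1500 mg/h

LD = Vd · C_target = 723.0 × 14.7 = 10630 mg
CL = 1700 mL/min × 60/1000 = 102.0 L/h
Maintenance: replace elimination → rate = CL × Css = 102.0 × 14.7 = 1499 mg/h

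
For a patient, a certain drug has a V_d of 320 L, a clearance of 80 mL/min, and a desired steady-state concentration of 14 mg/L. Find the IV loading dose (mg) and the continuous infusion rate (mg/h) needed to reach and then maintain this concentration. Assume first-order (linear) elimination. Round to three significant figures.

LD = Vd · C_target = 320.0 × 14 = 4480 mg
CL = 80 mL/min = 80 × 0.06 = 4.800 L/h
Maintenance infusion rate = CL × Css = 4.800 × 14 = 67.20 mg/h

(a) 4480 mg; (b) 67.2 mg/h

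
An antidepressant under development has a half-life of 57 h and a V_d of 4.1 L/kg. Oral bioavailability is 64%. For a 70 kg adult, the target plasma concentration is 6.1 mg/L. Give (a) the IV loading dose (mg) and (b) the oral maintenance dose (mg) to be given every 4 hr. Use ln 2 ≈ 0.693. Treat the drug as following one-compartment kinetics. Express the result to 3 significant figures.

(a) 1750 mg; (b) 133 mg

Vd = 4.1 L/kg × 70 kg = 287.0 L
LD = Vd × C = 287.0 × 6.1 = 1751 mg
CL = 0.693 × Vd / t½ = 0.693 × 287.0 / 57 = 3.489 L/h
D = CL × Css × τ / F = 3.489 × 6.1 × 4 / 0.64 = 133.0 mg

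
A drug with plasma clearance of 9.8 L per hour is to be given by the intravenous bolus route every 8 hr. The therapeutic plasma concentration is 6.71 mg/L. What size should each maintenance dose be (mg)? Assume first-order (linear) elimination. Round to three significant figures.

526 mg

D = CL × Css × τ = 9.800 × 6.71 × 8 = 526.1 mg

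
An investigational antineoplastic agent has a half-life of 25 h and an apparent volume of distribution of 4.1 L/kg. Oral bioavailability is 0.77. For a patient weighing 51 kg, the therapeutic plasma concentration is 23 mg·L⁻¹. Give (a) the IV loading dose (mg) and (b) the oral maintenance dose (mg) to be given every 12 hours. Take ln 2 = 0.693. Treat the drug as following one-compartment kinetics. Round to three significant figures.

(a) 4810 mg; (b) 2080 mg

Vd(total) = 51 kg × 4.1 L/kg = 209.1 L
LD = Vd × C = 209.1 × 23 = 4809 mg
CL = 0.693 × Vd / t½ = 0.693 × 209.1 / 25 = 5.796 L/h
D = CL × Css × τ / F = 5.796 × 23 × 12 / 0.77 = 2078 mg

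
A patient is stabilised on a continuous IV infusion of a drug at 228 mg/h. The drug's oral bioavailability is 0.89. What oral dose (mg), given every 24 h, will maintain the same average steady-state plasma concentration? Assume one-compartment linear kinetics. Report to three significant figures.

6150 mg

To maintain the same Css, the systemic dosing rate must be unchanged: F·D/τ = infusion rate.
D = rate × τ / F = 228 × 24 / 0.89 = 6148 mg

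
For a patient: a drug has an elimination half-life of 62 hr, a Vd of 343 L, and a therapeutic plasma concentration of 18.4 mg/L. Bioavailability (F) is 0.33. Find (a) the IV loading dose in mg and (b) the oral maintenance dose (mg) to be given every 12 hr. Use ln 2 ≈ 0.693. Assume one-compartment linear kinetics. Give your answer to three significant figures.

LD = Vd × C = 343.0 × 18.4 = 6311 mg
CL = 0.693 × Vd / t½ = 0.693 × 343.0 / 62 = 3.834 L/h
D = CL × Css × τ / F = 3.834 × 18.4 × 12 / 0.33 = 2565 mg

(a) 6310 mg; (b) 2570 mg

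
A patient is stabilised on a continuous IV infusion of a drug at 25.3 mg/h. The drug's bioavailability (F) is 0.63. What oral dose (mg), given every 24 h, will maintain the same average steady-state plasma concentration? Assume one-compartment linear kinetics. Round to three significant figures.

964 mg

To maintain the same Css, the systemic dosing rate must be unchanged: F·D/τ = infusion rate.
D = rate × τ / F = 25.3 × 24 / 0.63 = 963.8 mg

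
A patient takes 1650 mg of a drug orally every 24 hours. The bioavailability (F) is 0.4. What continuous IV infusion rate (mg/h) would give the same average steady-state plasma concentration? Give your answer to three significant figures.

27.5 mg/h

Equivalent systemic input: infusion rate = F·D/τ.
Rate = 0.4 × 1650 / 24 = 27.50 mg/h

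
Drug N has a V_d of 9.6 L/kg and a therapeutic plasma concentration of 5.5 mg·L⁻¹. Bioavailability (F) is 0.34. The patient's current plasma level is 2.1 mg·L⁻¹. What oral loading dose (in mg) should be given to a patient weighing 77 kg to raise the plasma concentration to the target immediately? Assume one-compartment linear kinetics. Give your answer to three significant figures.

7390 mg

Total Vd = 9.6 × 77 = 739.2 L
Concentration deficit ΔC = 5.5 − 2.1 = 3.400 mg/L
LD = Vd × ΔC / F = 739.2 × 3.400 / 0.34 = 7392 mg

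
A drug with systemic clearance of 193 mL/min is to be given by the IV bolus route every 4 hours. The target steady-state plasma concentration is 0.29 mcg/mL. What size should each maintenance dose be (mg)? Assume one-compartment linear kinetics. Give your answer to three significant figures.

13.4 mg

CL = 193 mL/min = 193 × 0.06 = 11.58 L/h
D = CL × Css × τ = 11.58 × 0.29 × 4 = 13.43 mg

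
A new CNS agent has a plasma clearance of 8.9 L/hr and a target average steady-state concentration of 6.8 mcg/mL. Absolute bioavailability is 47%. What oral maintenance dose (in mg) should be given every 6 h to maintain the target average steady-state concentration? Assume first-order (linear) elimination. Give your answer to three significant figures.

773 mg

At steady state, dose per interval replaces the amount cleared in that interval: F·D/τ = CL·Css.
D = CL × Css × τ / F = 8.900 × 6.8 × 6 / 0.47 = 772.6 mg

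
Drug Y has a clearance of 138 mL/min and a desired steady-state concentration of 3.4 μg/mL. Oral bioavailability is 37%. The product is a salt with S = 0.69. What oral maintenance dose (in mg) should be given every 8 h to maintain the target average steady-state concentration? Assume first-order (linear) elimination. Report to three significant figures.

882 mg

CL = 138 mL/min × 60/1000 = 8.280 L/h
D = CL × Css × τ / F / S = 8.280 × 3.4 × 8 / 0.37 / 0.69 = 882.2 mg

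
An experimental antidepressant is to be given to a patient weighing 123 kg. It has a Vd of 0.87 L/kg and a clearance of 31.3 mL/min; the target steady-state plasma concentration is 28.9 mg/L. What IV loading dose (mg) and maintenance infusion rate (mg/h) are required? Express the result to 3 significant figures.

Vd = 0.87 L/kg × 123 kg = 107.0 L
LD = Vd · C_target = 107.0 × 28.9 = 3092 mg
CL = 31.3 mL/min = 31.3 × 0.06 = 1.878 L/h
Infusion rate = 1.878 L/h × 28.9 mg/L = 54.27 mg/h

(a) 3090 mg; (b) 54.3 mg/h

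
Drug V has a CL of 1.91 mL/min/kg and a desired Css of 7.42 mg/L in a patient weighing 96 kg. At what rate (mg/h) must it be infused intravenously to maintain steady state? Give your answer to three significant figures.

81.6 mg/h

CL = 1.91 mL/min/kg × 96 kg = 183.4 mL/min = 183.4 × 60/1000 = 11.00 L/h
Rate = CL × Css = 11.00 × 7.42 = 81.62 mg/h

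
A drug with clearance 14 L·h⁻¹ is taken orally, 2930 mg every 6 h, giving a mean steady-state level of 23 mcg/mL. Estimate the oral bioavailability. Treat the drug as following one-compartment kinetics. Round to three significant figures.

F·D/τ = CL·Css at steady state → F = CL·Css·τ / D.
F = 14 × 23 × 6 / 2930 = 0.659

0.659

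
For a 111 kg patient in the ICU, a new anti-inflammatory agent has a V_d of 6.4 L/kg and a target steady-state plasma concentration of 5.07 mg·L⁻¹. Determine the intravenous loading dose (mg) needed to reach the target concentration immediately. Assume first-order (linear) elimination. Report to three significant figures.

3600 mg

Total Vd = 6.4 × 111 = 710.4 L
LD = Vd × C = 710.4 × 5.070 = 3602 mg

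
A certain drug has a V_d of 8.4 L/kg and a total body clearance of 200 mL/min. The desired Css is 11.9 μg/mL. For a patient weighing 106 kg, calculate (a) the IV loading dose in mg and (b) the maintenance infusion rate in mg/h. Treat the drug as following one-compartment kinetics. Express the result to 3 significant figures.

(a) 10600 mg; (b) 143 mg/h

Vd(total) = 106 kg × 8.4 L/kg = 890.4 L
Loading dose = Vd × C = 890.4 × 11.9 = 10600 mg
Convert clearance: 200 mL/min × 60 min/h ÷ 1000 mL/L = 12.00 L/h
Maintenance infusion rate = CL × Css = 12.00 × 11.9 = 142.8 mg/h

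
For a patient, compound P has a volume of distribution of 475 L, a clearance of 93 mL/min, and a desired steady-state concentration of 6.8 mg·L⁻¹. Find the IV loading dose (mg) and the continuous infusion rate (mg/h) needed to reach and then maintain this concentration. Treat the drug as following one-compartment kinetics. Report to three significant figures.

LD = Vd · C_target = 475.0 × 6.8 = 3230 mg
CL = 93 mL/min × 60/1000 = 5.580 L/h
Maintenance infusion rate = CL × Css = 5.580 × 6.8 = 37.94 mg/h

(a) 3230 mg; (b) 37.9 mg/h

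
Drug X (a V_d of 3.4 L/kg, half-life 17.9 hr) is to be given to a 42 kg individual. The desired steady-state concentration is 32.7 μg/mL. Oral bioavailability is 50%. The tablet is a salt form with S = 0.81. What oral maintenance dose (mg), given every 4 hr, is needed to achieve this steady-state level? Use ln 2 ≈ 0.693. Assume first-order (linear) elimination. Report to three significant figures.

1790 mg

Vd(total) = 42 kg × 3.4 L/kg = 142.8 L
CL = ln 2 · Vd / t½ = 0.693 × 142.8 / 17.9 = 5.529 L/h
D = CL × Css × τ / F / S = 5.529 × 32.7 × 4 / 0.5 / 0.81 = 1786 mg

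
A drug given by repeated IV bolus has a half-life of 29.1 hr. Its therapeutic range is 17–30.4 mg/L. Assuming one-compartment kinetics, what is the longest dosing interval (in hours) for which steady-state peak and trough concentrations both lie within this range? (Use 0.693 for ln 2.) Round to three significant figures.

k = 0.693 / t½ = 0.693 / 29.1 = 0.02381 h⁻¹
Between IV bolus doses, concentration decays as C = C₀·e^(−kτ), so C_peak/C_trough = e^(kτ).
τ_max = ln(C_peak/C_trough) / k = ln(30.4/17) / 0.02381 = 0.5812 / 0.02381 = 24.41 h

24.4 h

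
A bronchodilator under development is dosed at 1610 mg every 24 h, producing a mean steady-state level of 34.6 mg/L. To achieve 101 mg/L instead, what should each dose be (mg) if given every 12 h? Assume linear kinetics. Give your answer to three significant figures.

2350 mg

With linear kinetics, Css is proportional to dose rate (D/τ) at fixed clearance.
D₂ = D₁ × (Css,target / Css,current) × (τ₂/τ₁) = 1610 × (101/34.6) × (12/24) = 2350 mg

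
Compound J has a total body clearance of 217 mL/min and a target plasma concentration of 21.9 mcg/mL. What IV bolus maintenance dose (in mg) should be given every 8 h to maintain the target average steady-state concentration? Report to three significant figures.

Convert clearance: 217 mL/min × 60 min/h ÷ 1000 mL/L = 13.02 L/h
At steady state, dose per interval replaces the amount cleared in that interval: D/τ = CL·Css.
D = CL × Css × τ = 13.02 × 21.9 × 8 = 2281 mg

2280 mg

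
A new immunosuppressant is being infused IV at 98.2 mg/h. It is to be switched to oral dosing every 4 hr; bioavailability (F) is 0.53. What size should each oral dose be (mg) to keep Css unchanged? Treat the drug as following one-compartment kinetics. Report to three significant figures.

741 mg

To maintain the same Css, the systemic dosing rate must be unchanged: F·D/τ = infusion rate.
D = rate × τ / F = 98.2 × 4 / 0.53 = 741.1 mg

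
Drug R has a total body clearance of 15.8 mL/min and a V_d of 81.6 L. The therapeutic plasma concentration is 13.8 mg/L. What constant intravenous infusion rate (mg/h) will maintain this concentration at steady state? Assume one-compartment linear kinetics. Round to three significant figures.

CL = 15.8 mL/min = 15.8 × 0.06 = 0.9480 L/h
R₀ = 0.9480 × 13.8 = 13.08 mg/h

13.1 mg/h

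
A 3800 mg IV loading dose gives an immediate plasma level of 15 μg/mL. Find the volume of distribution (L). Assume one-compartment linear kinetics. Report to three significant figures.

253 L

Immediately after an IV bolus, C₀ = Dose / Vd, so Vd = Dose / C₀.
Vd = 3800 / 15 = 253.3 L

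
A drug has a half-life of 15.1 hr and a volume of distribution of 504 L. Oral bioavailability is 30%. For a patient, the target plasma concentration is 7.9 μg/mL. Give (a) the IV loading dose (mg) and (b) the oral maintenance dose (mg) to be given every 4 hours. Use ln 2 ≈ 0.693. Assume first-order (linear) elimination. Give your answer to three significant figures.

LD = Vd × C = 504.0 × 7.9 = 3982 mg
CL = 0.693 × Vd / t½ = 0.693 × 504.0 / 15.1 = 23.13 L/h
D = CL × Css × τ / F = 23.13 × 7.9 × 4 / 0.3 = 2436 mg

(a) 3980 mg; (b) 2440 mg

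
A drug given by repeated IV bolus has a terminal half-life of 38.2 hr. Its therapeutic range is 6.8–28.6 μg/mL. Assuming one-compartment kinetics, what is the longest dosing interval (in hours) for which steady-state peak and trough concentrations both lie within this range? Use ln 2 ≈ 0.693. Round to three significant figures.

79.2 h

k = 0.693 / t½ = 0.693 / 38.2 = 0.01814 h⁻¹
Between IV bolus doses, concentration decays as C = C₀·e^(−kτ), so C_peak/C_trough = e^(kτ).
τ_max = ln(C_peak/C_trough) / k = ln(28.6/6.8) / 0.01814 = 1.436 / 0.01814 = 79.16 h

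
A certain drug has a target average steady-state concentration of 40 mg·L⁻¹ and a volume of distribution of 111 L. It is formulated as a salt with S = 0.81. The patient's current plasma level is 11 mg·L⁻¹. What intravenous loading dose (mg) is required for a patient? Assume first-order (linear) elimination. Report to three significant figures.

The loading dose fills Vd to the target concentration.
Concentration deficit ΔC = 40 − 11 = 29.00 mg/L
LD = Vd × ΔC / S = 111.0 × 29.00 / 0.81 = 3974 mg

3970 mg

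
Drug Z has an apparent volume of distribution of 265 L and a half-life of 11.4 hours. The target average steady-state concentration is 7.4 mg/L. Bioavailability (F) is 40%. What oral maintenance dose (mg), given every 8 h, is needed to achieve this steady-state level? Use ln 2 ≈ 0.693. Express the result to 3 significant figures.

2380 mg

CL = 0.693 × Vd / t½ = 0.693 × 265.0 / 11.4 = 16.11 L/h
D = CL × Css × τ / F = 16.11 × 7.4 × 8 / 0.4 = 2384 mg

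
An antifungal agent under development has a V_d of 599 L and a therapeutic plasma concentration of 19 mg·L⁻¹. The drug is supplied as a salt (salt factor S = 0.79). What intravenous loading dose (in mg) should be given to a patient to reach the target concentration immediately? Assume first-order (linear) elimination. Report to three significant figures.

14400 mg

The loading dose fills Vd to the target concentration.
LD = Vd × C / S = 599.0 × 19.00 / 0.79 = 14410 mg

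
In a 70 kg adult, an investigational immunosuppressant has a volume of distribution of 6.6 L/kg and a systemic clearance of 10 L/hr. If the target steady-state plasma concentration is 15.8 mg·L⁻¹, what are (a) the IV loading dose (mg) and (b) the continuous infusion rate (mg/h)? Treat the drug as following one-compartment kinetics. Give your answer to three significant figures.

(a) 7300 mg; (b) 158 mg/h

Vd = 6.6 L/kg × 70 kg = 462.0 L
LD = Vd · C_target = 462.0 × 15.8 = 7300 mg
Infusion rate = 10.00 L/h × 15.8 mg/L = 158.0 mg/h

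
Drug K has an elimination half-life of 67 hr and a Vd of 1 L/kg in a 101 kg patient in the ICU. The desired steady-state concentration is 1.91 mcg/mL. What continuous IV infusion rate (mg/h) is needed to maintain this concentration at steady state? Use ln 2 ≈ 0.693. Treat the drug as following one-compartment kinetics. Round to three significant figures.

2.00 mg/h

Vd = 1 L/kg × 101 kg = 101.0 L
CL = 0.693 × Vd / t½ = 0.693 × 101.0 / 67 = 1.045 L/h
Infusion rate = CL × Css = 1.045 × 1.91 = 1.996 mg/h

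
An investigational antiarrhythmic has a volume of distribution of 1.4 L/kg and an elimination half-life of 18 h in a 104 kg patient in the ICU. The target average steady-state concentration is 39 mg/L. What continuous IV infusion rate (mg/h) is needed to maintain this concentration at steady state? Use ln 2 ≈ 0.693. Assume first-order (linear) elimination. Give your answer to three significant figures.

Vd(total) = 104 kg × 1.4 L/kg = 145.6 L
k = 0.693/18 = 0.03850 h⁻¹, so CL = k·Vd = 0.03850 × 145.6 = 5.606 L/h
Infusion rate = CL × Css = 5.606 × 39 = 218.6 mg/h

219 mg/h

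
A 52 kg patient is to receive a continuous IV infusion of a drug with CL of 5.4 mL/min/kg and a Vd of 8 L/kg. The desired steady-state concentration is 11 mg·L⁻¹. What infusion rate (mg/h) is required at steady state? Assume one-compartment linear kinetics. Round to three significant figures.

185 mg/h

CL = 5.4 mL/min/kg × 52 kg = 280.8 mL/min = 280.8 × 60/1000 = 16.85 L/h
R₀ = 16.85 × 11 = 185.4 mg/h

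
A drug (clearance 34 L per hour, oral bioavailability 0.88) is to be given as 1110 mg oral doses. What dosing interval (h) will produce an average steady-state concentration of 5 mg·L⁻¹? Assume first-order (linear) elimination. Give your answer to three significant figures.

F·D/τ = CL·Css → τ = F·D / (CL·Css).
τ = 0.88 × 1110 / (34 × 5) = 5.746 h

5.75 h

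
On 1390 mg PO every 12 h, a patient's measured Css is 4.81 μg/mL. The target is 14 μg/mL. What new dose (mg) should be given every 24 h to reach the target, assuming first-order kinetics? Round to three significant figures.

8090 mg

For first-order elimination, Css ∝ F·D/(CL·τ); F and CL are unchanged, so Css ∝ D/τ.
D₂ = D₁ × (Css,target / Css,current) × (τ₂/τ₁) = 1390 × (14/4.81) × (24/12) = 8091 mg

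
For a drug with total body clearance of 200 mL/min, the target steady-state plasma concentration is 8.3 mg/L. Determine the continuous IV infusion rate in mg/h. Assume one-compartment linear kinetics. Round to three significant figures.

CL = 200 mL/min × 60/1000 = 12.00 L/h
Rate = CL × Css = 12.00 × 8.3 = 99.60 mg/h

99.6 mg/h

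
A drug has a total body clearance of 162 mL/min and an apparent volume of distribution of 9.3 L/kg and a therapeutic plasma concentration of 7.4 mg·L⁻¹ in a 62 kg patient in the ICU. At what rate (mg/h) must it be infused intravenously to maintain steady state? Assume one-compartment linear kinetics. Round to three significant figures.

71.9 mg/h

CL = 162 mL/min × 60/1000 = 9.720 L/h
Rate = CL × Css = 9.720 × 7.4 = 71.93 mg/h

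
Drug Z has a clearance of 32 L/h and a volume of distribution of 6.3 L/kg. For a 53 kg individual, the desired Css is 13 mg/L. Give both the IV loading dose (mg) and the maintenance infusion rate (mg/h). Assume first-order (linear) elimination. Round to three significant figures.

Total Vd = 6.3 × 53 = 333.9 L
Loading dose = Vd × C = 333.9 × 13 = 4341 mg
Maintenance: replace elimination → rate = CL × Css = 32.00 × 13 = 416.0 mg/h

(a) 4340 mg; (b) 416 mg/h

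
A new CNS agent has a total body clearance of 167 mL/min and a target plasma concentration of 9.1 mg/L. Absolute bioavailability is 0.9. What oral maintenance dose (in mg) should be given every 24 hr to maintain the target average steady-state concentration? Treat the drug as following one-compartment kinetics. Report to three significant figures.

2430 mg

Convert clearance: 167 mL/min × 60 min/h ÷ 1000 mL/L = 10.02 L/h
D = CL × Css × τ / F = 10.02 × 9.1 × 24 / 0.9 = 2432 mg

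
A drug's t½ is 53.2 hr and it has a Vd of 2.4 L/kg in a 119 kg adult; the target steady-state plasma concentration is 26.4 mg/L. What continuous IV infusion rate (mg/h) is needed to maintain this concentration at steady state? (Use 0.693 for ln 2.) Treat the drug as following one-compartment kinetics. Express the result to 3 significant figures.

98.2 mg/h

Total Vd = 2.4 × 119 = 285.6 L
CL = ln 2 · Vd / t½ = 0.693 × 285.6 / 53.2 = 3.720 L/h
Infusion rate = CL × Css = 3.720 × 26.4 = 98.21 mg/h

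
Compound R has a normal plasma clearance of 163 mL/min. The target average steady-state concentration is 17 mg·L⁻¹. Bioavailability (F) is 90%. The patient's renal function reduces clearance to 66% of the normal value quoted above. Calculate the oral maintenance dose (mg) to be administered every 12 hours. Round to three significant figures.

Convert clearance: 163 mL/min × 60 min/h ÷ 1000 mL/L = 9.780 L/h
Patient clearance = 0.66 × 9.780 = 6.455 L/h
D = CL × Css × τ / F = 6.455 × 17 × 12 / 0.9 = 1463 mg

1460 mg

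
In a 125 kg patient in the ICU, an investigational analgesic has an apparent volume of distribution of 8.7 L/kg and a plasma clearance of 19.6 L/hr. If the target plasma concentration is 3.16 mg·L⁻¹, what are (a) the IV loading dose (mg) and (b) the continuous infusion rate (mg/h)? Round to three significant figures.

(a) 3440 mg; (b) 61.9 mg/h

Vd(total) = 125 kg × 8.7 L/kg = 1088 L
Loading dose = Vd × C = 1088 × 3.16 = 3438 mg
Infusion rate = 19.60 L/h × 3.16 mg/L = 61.94 mg/h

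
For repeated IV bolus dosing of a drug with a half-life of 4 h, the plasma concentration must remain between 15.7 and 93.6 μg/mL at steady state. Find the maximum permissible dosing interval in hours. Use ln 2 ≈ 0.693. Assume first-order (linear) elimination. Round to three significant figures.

10.3 h

k = 0.693 / t½ = 0.693 / 4 = 0.1733 h⁻¹
Between IV bolus doses, concentration decays as C = C₀·e^(−kτ), so C_peak/C_trough = e^(kτ).
τ_max = ln(C_peak/C_trough) / k = ln(93.6/15.7) / 0.1733 = 1.785 / 0.1733 = 10.30 h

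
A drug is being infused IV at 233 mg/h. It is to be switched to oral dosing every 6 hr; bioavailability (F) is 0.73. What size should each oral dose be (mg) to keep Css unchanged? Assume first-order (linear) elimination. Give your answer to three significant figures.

To maintain the same Css, the systemic dosing rate must be unchanged: F·D/τ = infusion rate.
D = rate × τ / F = 233 × 6 / 0.73 = 1915 mg

1920 mg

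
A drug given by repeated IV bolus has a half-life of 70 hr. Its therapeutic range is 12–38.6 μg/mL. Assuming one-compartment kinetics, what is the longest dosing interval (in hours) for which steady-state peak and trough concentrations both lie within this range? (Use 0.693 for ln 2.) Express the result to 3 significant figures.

k = 0.693 / t½ = 0.693 / 70 = 0.009900 h⁻¹
Between IV bolus doses, concentration decays as C = C₀·e^(−kτ), so C_peak/C_trough = e^(kτ).
τ_max = ln(C_peak/C_trough) / k = ln(38.6/12) / 0.009900 = 1.168 / 0.009900 = 118.0 h

118 h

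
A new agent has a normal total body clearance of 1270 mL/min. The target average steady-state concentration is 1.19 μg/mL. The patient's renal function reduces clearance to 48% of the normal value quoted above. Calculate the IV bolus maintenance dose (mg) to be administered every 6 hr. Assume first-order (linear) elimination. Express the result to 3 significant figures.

Convert clearance: 1270 mL/min × 60 min/h ÷ 1000 mL/L = 76.20 L/h
Patient clearance = 0.48 × 76.20 = 36.58 L/h
D = CL × Css × τ = 36.58 × 1.19 × 6 = 261.2 mg

261 mg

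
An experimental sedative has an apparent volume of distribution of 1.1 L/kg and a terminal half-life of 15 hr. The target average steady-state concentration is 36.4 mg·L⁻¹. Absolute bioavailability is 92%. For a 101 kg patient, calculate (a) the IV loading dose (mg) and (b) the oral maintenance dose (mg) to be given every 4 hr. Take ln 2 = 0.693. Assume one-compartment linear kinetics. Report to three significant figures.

Vd = 1.1 L/kg × 101 kg = 111.1 L
LD = Vd × C = 111.1 × 36.4 = 4044 mg
CL = 0.693 × Vd / t½ = 0.693 × 111.1 / 15 = 5.133 L/h
D = CL × Css × τ / F = 5.133 × 36.4 × 4 / 0.92 = 812.4 mg

(a) 4040 mg; (b) 812 mg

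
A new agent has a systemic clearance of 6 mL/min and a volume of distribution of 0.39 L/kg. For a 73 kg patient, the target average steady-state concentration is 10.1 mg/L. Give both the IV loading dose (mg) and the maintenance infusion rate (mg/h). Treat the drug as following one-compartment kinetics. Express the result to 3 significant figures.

(a) 288 mg; (b) 3.64 mg/h

Vd = 0.39 L/kg × 73 kg = 28.47 L
Loading: fill Vd to C_target → 28.47 L × 10.1 mg/L = 287.5 mg
Convert clearance: 6 mL/min × 60 min/h ÷ 1000 mL/L = 0.3600 L/h
Infusion rate = 0.3600 L/h × 10.1 mg/L = 3.636 mg/h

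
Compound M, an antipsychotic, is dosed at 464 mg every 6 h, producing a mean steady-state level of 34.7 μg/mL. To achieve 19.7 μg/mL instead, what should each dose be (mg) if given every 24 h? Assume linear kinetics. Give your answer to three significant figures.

With linear kinetics, Css is proportional to dose rate (D/τ) at fixed clearance.
D₂ = D₁ × (Css,target / Css,current) × (τ₂/τ₁) = 464 × (19.7/34.7) × (24/6) = 1054 mg

1050 mg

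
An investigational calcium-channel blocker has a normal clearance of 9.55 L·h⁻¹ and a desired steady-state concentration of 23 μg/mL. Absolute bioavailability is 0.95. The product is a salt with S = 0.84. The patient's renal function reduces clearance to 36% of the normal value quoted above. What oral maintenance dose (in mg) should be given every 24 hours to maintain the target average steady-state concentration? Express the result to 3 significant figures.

2380 mg

Patient clearance = 0.36 × 9.550 = 3.438 L/h
D = CL × Css × τ / F / S = 3.438 × 23 × 24 / 0.95 / 0.84 = 2378 mg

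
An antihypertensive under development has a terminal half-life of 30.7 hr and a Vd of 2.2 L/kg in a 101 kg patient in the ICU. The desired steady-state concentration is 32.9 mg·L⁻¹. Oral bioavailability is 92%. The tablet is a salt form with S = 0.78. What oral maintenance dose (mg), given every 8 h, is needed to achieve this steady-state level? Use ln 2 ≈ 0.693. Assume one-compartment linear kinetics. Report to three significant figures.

1840 mg

Total Vd = 2.2 × 101 = 222.2 L
CL = 0.693 × Vd / t½ = 0.693 × 222.2 / 30.7 = 5.016 L/h
D = CL × Css × τ / F / S = 5.016 × 32.9 × 8 / 0.92 / 0.78 = 1840 mg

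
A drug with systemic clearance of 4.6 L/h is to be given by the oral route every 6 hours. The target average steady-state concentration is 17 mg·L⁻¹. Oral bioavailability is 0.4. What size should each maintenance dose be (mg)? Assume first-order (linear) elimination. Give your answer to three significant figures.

D = CL × Css × τ / F = 4.600 × 17 × 6 / 0.4 = 1173 mg

1170 mg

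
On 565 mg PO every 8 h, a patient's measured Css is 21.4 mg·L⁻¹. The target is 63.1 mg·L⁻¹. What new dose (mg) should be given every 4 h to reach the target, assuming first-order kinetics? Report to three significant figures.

For first-order elimination, Css ∝ F·D/(CL·τ); F and CL are unchanged, so Css ∝ D/τ.
D₂ = D₁ × (Css,target / Css,current) × (τ₂/τ₁) = 565 × (63.1/21.4) × (4/8) = 833.0 mg

833 mg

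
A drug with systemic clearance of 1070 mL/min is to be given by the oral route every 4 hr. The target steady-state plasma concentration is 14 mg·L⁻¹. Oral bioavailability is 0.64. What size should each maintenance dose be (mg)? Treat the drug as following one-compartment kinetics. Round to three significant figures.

CL = 1070 mL/min = 1070 × 0.06 = 64.20 L/h
D = CL × Css × τ / F = 64.20 × 14 × 4 / 0.64 = 5618 mg

5620 mg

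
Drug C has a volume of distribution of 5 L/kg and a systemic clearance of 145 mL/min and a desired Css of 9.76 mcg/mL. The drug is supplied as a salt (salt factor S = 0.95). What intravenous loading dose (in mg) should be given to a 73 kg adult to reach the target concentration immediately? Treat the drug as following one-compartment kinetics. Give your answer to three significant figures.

3750 mg

Total Vd = 5 × 73 = 365.0 L
Loading dose depends on Vd (not clearance): it fills the distribution volume.
LD = Vd × C / S = 365.0 × 9.760 / 0.95 = 3750 mg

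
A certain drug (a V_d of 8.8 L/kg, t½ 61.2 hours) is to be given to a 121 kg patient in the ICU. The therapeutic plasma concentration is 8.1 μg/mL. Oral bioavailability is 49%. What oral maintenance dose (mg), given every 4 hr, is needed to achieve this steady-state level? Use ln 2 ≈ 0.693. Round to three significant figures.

Vd = 8.8 L/kg × 121 kg = 1065 L
CL = ln 2 · Vd / t½ = 0.693 × 1065 / 61.2 = 12.06 L/h
D = CL × Css × τ / F = 12.06 × 8.1 × 4 / 0.49 = 797.4 mg

797 mg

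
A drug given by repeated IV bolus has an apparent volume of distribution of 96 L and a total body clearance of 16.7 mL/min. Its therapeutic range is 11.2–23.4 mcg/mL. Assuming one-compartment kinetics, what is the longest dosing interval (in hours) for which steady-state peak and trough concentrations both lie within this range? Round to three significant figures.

Convert clearance: 16.7 mL/min × 60 min/h ÷ 1000 mL/L = 1.002 L/h
k = CL / Vd = 1.002 / 96.00 = 0.01044 h⁻¹
Between IV bolus doses, concentration decays as C = C₀·e^(−kτ), so C_peak/C_trough = e^(kτ).
τ_max = ln(C_peak/C_trough) / k = ln(23.4/11.2) / 0.01044 = 0.7368 / 0.01044 = 70.57 h

70.6 h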